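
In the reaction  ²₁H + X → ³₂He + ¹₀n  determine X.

Conserve mass number: 2 + A = 3 + 1, so A = 2.
Conserve atomic number: 1 + Z = 2 + 0, so Z = 1.
A = 2 and Z = 1 is ²₁H — a deuteron.

deuteron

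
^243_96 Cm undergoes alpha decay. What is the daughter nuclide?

Pu-239

Alpha decay: mass number changes by -4, atomic number by -2.
A: 243 − 4 = 239; Z: 96 − 2 = 94.
Z = 94 is plutonium, so the daughter is ^239_94 Pu.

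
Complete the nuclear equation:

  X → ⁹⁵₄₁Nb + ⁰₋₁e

Zr-95

Conserve mass number: A = 95 + 0, so A = 95.
Conserve atomic number: Z = 41 − 1, so Z = 40.
Z = 40 is zirconium, so the species is ⁹⁵₄₀Zr.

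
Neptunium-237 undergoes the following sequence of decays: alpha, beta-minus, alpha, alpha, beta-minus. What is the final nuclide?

Start: (A, Z) = (237, 93).
After α: (233, 91).
After β⁻: (233, 92).
After α: (229, 90).
After α: (225, 88).
After β⁻: (225, 89).
Z = 89 is actinium.

Ac-225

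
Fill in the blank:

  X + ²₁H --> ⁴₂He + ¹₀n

triton

Conserve mass number: A + 2 = 4 + 1, so A = 3.
Conserve atomic number: Z + 1 = 2 + 0, so Z = 1.
A = 3 and Z = 1 is ³₁H — a triton.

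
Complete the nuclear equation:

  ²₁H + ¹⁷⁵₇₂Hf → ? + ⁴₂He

Conserve mass number: 2 + 175 = A + 4, so A = 173.
Conserve atomic number: 1 + 72 = Z + 2, so Z = 71.
Z = 71 is lutetium, so the species is ¹⁷³₇₁Lu.

Lu-173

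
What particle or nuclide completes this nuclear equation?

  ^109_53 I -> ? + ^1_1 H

Te-108

Conserve mass number: 109 = A + 1, so A = 108.
Conserve atomic number: 53 = Z + 1, so Z = 52.
Z = 52 is tellurium, so the species is ^108_52 Te.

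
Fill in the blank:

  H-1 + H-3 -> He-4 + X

gamma ray

Conserve mass number: 1 + 3 = 4 + A, so A = 0.
Conserve atomic number: 1 + 1 = 2 + Z, so Z = 0.
A = 0 and Z = 0 is γ — a gamma ray.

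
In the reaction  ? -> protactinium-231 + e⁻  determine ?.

Th-231

Conserve mass number: A = 231 + 0, so A = 231.
Conserve atomic number: Z = 91 − 1, so Z = 90.
Z = 90 is thorium, so the species is thorium-231.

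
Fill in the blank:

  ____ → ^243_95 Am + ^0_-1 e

Pu-243

Conserve mass number: A = 243 + 0, so A = 243.
Conserve atomic number: Z = 95 − 1, so Z = 94.
Z = 94 is plutonium, so the species is ^243_94 Pu.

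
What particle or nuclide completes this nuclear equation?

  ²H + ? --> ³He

proton

Conserve mass number: 2 + A = 3, so A = 1.
Conserve atomic number: 1 + Z = 2, so Z = 1.
A = 1 and Z = 1 is ¹H — a proton.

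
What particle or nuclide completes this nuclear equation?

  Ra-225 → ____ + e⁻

Conserve mass number: 225 = A + 0, so A = 225.
Conserve atomic number: 88 = Z − 1, so Z = 89.
Z = 89 is actinium, so the species is Ac-225.

Ac-225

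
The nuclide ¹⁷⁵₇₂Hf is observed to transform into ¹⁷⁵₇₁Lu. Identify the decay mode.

ΔA = 175 − 175 = 0; ΔZ = 71 − 72 = -1.
A is unchanged and Z drops by 1 — a proton has become a neutron (β⁺ emission or electron capture).

beta-plus decay or electron capture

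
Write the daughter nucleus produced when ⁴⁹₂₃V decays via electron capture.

Electron capture: mass number changes by +0, atomic number by -1.
A: 49 = 49; Z: 23 − 1 = 22.
Z = 22 is titanium, so the daughter is ⁴⁹₂₂Ti.

Ti-49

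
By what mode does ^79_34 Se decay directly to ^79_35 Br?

ΔA = 79 − 79 = 0; ΔZ = 35 − 34 = +1.
A is unchanged and Z rises by 1 — a neutron has become a proton (β⁻ decay).

beta-minus decay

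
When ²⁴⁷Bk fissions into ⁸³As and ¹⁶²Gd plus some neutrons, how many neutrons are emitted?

Conserve mass number: 247 = 83 + 162 + k, so k = 247 − 245 = 2.
Check atomic number: 97 = 33 + 64 + 0 = 97. ✓

2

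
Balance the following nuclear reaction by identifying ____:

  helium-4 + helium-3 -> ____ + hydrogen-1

Li-6

Conserve mass number: 4 + 3 = A + 1, so A = 6.
Conserve atomic number: 2 + 2 = Z + 1, so Z = 3.
Z = 3 is lithium, so the species is lithium-6.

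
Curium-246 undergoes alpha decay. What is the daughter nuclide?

Pu-242

Alpha decay: mass number changes by -4, atomic number by -2.
A: 246 − 4 = 242; Z: 96 − 2 = 94.
Z = 94 is plutonium, so the daughter is plutonium-242.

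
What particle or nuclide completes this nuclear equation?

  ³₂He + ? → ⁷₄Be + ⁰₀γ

Conserve mass number: 3 + A = 7 + 0, so A = 4.
Conserve atomic number: 2 + Z = 4 + 0, so Z = 2.
A = 4 and Z = 2 is ⁴₂He — an alpha particle.

alpha particle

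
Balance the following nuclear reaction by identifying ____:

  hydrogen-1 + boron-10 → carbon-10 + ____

Conserve mass number: 1 + 10 = 10 + A, so A = 1.
Conserve atomic number: 1 + 5 = 6 + Z, so Z = 0.
A = 1 and Z = 0 is neutron — a neutron.

neutron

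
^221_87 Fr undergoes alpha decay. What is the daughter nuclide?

At-217

Alpha decay: mass number changes by -4, atomic number by -2.
A: 221 − 4 = 217; Z: 87 − 2 = 85.
Z = 85 is astatine, so the daughter is ^217_85 At.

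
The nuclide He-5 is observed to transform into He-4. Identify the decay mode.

neutron emission

ΔA = 4 − 5 = -1; ΔZ = 2 − 2 = +0.
A drops by 1 with Z unchanged — a neutron was emitted.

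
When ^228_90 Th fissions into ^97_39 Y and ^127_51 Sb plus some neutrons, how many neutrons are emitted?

4

Conserve mass number: 228 = 97 + 127 + k, so k = 228 − 224 = 4.
Check atomic number: 90 = 39 + 51 + 0 = 90. ✓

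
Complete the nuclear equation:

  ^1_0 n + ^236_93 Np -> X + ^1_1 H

Conserve mass number: 1 + 236 = A + 1, so A = 236.
Conserve atomic number: 0 + 93 = Z + 1, so Z = 92.
Z = 92 is uranium, so the species is ^236_92 U.

U-236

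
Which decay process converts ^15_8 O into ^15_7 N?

ΔA = 15 − 15 = 0; ΔZ = 7 − 8 = -1.
A is unchanged and Z drops by 1 — a proton has become a neutron (β⁺ emission or electron capture).

beta-plus decay or electron capture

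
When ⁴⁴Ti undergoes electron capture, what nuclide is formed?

Sc-44

Electron capture: mass number changes by +0, atomic number by -1.
A: 44 = 44; Z: 22 − 1 = 21.
Z = 21 is scandium, so the daughter is ⁴⁴Sc.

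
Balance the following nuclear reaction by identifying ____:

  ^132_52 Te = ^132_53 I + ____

Conserve mass number: 132 = 132 + A, so A = 0.
Conserve atomic number: 52 = 53 + Z, so Z = -1.
A = 0 and Z = -1 is ^0_-1 e — a beta-minus particle.

beta-minus particle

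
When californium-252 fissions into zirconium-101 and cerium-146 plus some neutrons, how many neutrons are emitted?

Conserve mass number: 252 = 101 + 146 + k, so k = 252 − 247 = 5.
Check atomic number: 98 = 40 + 58 + 0 = 98. ✓

5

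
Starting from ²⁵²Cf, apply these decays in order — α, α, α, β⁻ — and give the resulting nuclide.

Start: (A, Z) = (252, 98).
After α: (248, 96).
After α: (244, 94).
After α: (240, 92).
After β⁻: (240, 93).
Z = 93 is neptunium.

Np-240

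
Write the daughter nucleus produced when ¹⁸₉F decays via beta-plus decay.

O-18

Beta-plus decay: mass number changes by +0, atomic number by -1.
A: 18 = 18; Z: 9 − 1 = 8.
Z = 8 is oxygen, so the daughter is ¹⁸₈O.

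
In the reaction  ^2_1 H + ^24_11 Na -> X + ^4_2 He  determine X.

Ne-22

Conserve mass number: 2 + 24 = A + 4, so A = 22.
Conserve atomic number: 1 + 11 = Z + 2, so Z = 10.
Z = 10 is neon, so the species is ^22_10 Ne.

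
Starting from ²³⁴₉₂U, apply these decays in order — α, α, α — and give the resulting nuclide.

Rn-222

Start: (A, Z) = (234, 92).
After α: (230, 90).
After α: (226, 88).
After α: (222, 86).
Z = 86 is radon.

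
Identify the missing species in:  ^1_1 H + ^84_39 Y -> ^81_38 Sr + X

alpha particle

Conserve mass number: 1 + 84 = 81 + A, so A = 4.
Conserve atomic number: 1 + 39 = 38 + Z, so Z = 2.
A = 4 and Z = 2 is ^4_2 He — an alpha particle.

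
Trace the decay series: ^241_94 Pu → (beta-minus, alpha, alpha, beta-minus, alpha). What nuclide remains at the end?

Start: (A, Z) = (241, 94).
After β⁻: (241, 95).
After α: (237, 93).
After α: (233, 91).
After β⁻: (233, 92).
After α: (229, 90).
Z = 90 is thorium.

Th-229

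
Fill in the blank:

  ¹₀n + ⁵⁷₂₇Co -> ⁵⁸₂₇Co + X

gamma ray

Conserve mass number: 1 + 57 = 58 + A, so A = 0.
Conserve atomic number: 0 + 27 = 27 + Z, so Z = 0.
A = 0 and Z = 0 is ⁰₀γ — a gamma ray.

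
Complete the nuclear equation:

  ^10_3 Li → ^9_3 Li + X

Conserve mass number: 10 = 9 + A, so A = 1.
Conserve atomic number: 3 = 3 + Z, so Z = 0.
A = 1 and Z = 0 is ^1_0 n — a neutron.

neutron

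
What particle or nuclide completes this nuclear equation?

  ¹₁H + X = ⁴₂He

triton

Conserve mass number: 1 + A = 4, so A = 3.
Conserve atomic number: 1 + Z = 2, so Z = 1.
A = 3 and Z = 1 is ³₁H — a triton.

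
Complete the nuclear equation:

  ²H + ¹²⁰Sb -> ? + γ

Conserve mass number: 2 + 120 = A + 0, so A = 122.
Conserve atomic number: 1 + 51 = Z + 0, so Z = 52.
Z = 52 is tellurium, so the species is ¹²²Te.

Te-122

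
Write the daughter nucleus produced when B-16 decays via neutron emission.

Neutron emission: mass number changes by -1, atomic number by +0.
A: 16 − 1 = 15; Z: 5 = 5.
Z = 5 is boron, so the daughter is B-15.

B-15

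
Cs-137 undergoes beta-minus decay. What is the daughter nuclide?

Beta-minus decay: mass number changes by +0, atomic number by +1.
A: 137 = 137; Z: 55 + 1 = 56.
Z = 56 is barium, so the daughter is Ba-137.

Ba-137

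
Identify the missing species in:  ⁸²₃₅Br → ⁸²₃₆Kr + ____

beta-minus particle

Conserve mass number: 82 = 82 + A, so A = 0.
Conserve atomic number: 35 = 36 + Z, so Z = -1.
A = 0 and Z = -1 is ⁰₋₁e — a beta-minus particle.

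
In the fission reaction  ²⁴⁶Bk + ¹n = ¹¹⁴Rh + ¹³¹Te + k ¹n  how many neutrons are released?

Conserve mass number: 247 = 114 + 131 + k, so k = 247 − 245 = 2.
Check atomic number: 97 = 45 + 52 + 0 = 97. ✓

2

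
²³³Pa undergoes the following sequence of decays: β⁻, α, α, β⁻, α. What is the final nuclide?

Start: (A, Z) = (233, 91).
After β⁻: (233, 92).
After α: (229, 90).
After α: (225, 88).
After β⁻: (225, 89).
After α: (221, 87).
Z = 87 is francium.

Fr-221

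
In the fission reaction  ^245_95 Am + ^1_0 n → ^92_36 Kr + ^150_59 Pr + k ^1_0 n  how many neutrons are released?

Conserve mass number: 246 = 92 + 150 + k, so k = 246 − 242 = 4.
Check atomic number: 95 = 36 + 59 + 0 = 95. ✓

4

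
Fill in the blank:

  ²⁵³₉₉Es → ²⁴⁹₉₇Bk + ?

Conserve mass number: 253 = 249 + A, so A = 4.
Conserve atomic number: 99 = 97 + Z, so Z = 2.
A = 4 and Z = 2 is ⁴₂He — an alpha particle.

alpha particle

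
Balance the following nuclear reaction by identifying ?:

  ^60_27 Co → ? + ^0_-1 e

Conserve mass number: 60 = A + 0, so A = 60.
Conserve atomic number: 27 = Z − 1, so Z = 28.
Z = 28 is nickel, so the species is ^60_28 Ni.

Ni-60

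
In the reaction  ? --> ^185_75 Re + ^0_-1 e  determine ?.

Conserve mass number: A = 185 + 0, so A = 185.
Conserve atomic number: Z = 75 − 1, so Z = 74.
Z = 74 is tungsten, so the species is ^185_74 W.

W-185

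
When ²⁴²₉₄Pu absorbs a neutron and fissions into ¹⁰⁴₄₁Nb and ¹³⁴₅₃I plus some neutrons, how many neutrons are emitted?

Conserve mass number: 243 = 104 + 134 + k, so k = 243 − 238 = 5.
Check atomic number: 94 = 41 + 53 + 0 = 94. ✓

5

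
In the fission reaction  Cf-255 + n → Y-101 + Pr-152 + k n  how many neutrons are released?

3

Conserve mass number: 256 = 101 + 152 + k, so k = 256 − 253 = 3.
Check atomic number: 98 = 39 + 59 + 0 = 98. ✓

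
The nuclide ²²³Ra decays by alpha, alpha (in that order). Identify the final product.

Start: (A, Z) = (223, 88).
After α: (219, 86).
After α: (215, 84).
Z = 84 is polonium.

Po-215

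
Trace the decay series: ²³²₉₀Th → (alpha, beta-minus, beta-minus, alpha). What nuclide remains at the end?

Ra-224

Start: (A, Z) = (232, 90).
After α: (228, 88).
After β⁻: (228, 89).
After β⁻: (228, 90).
After α: (224, 88).
Z = 88 is radium.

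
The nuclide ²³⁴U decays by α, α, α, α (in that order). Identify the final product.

Start: (A, Z) = (234, 92).
After α: (230, 90).
After α: (226, 88).
After α: (222, 86).
After α: (218, 84).
Z = 84 is polonium.

Po-218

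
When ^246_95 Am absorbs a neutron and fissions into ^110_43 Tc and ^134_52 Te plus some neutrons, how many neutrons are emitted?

3

Conserve mass number: 247 = 110 + 134 + k, so k = 247 − 244 = 3.
Check atomic number: 95 = 43 + 52 + 0 = 95. ✓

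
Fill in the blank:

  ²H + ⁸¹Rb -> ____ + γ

Conserve mass number: 2 + 81 = A + 0, so A = 83.
Conserve atomic number: 1 + 37 = Z + 0, so Z = 38.
Z = 38 is strontium, so the species is ⁸³Sr.

Sr-83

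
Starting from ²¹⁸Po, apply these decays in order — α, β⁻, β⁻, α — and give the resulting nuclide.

Pb-210

Start: (A, Z) = (218, 84).
After α: (214, 82).
After β⁻: (214, 83).
After β⁻: (214, 84).
After α: (210, 82).
Z = 82 is lead.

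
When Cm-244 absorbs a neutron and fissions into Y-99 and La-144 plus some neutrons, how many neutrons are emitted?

2

Conserve mass number: 245 = 99 + 144 + k, so k = 245 − 243 = 2.
Check atomic number: 96 = 39 + 57 + 0 = 96. ✓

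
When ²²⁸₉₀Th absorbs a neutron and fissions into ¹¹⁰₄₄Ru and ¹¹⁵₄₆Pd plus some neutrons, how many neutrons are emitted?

4

Conserve mass number: 229 = 110 + 115 + k, so k = 229 − 225 = 4.
Check atomic number: 90 = 44 + 46 + 0 = 90. ✓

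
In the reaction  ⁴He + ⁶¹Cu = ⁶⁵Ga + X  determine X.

Conserve mass number: 4 + 61 = 65 + A, so A = 0.
Conserve atomic number: 2 + 29 = 31 + Z, so Z = 0.
A = 0 and Z = 0 is γ — a gamma ray.

gamma ray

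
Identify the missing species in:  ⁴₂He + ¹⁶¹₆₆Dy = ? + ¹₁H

Ho-164

Conserve mass number: 4 + 161 = A + 1, so A = 164.
Conserve atomic number: 2 + 66 = Z + 1, so Z = 67.
Z = 67 is holmium, so the species is ¹⁶⁴₆₇Ho.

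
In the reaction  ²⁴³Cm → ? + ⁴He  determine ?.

Pu-239

Conserve mass number: 243 = A + 4, so A = 239.
Conserve atomic number: 96 = Z + 2, so Z = 94.
Z = 94 is plutonium, so the species is ²³⁹Pu.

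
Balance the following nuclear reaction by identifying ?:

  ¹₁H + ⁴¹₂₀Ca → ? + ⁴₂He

K-38

Conserve mass number: 1 + 41 = A + 4, so A = 38.
Conserve atomic number: 1 + 20 = Z + 2, so Z = 19.
Z = 19 is potassium, so the species is ³⁸₁₉K.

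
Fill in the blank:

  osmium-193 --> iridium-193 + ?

beta-minus particle

Conserve mass number: 193 = 193 + A, so A = 0.
Conserve atomic number: 76 = 77 + Z, so Z = -1.
A = 0 and Z = -1 is e⁻ — a beta-minus particle.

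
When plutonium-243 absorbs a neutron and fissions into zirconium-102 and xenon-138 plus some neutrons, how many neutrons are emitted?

Conserve mass number: 244 = 102 + 138 + k, so k = 244 − 240 = 4.
Check atomic number: 94 = 40 + 54 + 0 = 94. ✓

4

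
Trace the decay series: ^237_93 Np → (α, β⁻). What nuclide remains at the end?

Start: (A, Z) = (237, 93).
After α: (233, 91).
After β⁻: (233, 92).
Z = 92 is uranium.

U-233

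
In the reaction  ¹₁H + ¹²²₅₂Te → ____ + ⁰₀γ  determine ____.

I-123

Conserve mass number: 1 + 122 = A + 0, so A = 123.
Conserve atomic number: 1 + 52 = Z + 0, so Z = 53.
Z = 53 is iodine, so the species is ¹²³₅₃I.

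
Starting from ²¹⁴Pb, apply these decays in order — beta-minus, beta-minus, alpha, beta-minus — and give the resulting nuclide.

Bi-210

Start: (A, Z) = (214, 82).
After β⁻: (214, 83).
After β⁻: (214, 84).
After α: (210, 82).
After β⁻: (210, 83).
Z = 83 is bismuth.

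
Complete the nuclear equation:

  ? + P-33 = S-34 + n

deuteron

Conserve mass number: A + 33 = 34 + 1, so A = 2.
Conserve atomic number: Z + 15 = 16 + 0, so Z = 1.
A = 2 and Z = 1 is H-2 — a deuteron.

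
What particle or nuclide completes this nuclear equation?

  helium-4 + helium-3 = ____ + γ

Be-7

Conserve mass number: 4 + 3 = A + 0, so A = 7.
Conserve atomic number: 2 + 2 = Z + 0, so Z = 4.
Z = 4 is beryllium, so the species is beryllium-7.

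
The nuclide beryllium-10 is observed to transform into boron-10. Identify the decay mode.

beta-minus decay

ΔA = 10 − 10 = 0; ΔZ = 5 − 4 = +1.
A is unchanged and Z rises by 1 — a neutron has become a proton (β⁻ decay).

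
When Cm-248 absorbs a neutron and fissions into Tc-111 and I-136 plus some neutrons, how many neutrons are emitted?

2

Conserve mass number: 249 = 111 + 136 + k, so k = 249 − 247 = 2.
Check atomic number: 96 = 43 + 53 + 0 = 96. ✓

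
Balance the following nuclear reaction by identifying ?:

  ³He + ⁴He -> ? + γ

Conserve mass number: 3 + 4 = A + 0, so A = 7.
Conserve atomic number: 2 + 2 = Z + 0, so Z = 4.
Z = 4 is beryllium, so the species is ⁷Be.

Be-7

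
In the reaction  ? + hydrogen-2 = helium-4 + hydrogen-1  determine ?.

Conserve mass number: A + 2 = 4 + 1, so A = 3.
Conserve atomic number: Z + 1 = 2 + 1, so Z = 2.
Z = 2 is helium, so the species is helium-3.

He-3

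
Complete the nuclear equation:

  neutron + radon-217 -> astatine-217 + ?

proton

Conserve mass number: 1 + 217 = 217 + A, so A = 1.
Conserve atomic number: 0 + 86 = 85 + Z, so Z = 1.
A = 1 and Z = 1 is hydrogen-1 — a proton.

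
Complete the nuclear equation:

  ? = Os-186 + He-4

Pt-190

Conserve mass number: A = 186 + 4, so A = 190.
Conserve atomic number: Z = 76 + 2, so Z = 78.
Z = 78 is platinum, so the species is Pt-190.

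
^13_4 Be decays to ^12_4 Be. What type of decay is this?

ΔA = 12 − 13 = -1; ΔZ = 4 − 4 = +0.
A drops by 1 with Z unchanged — a neutron was emitted.

neutron emission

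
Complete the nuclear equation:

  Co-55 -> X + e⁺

Conserve mass number: 55 = A + 0, so A = 55.
Conserve atomic number: 27 = Z + 1, so Z = 26.
Z = 26 is iron, so the species is Fe-55.

Fe-55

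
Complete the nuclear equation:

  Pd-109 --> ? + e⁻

Ag-109

Conserve mass number: 109 = A + 0, so A = 109.
Conserve atomic number: 46 = Z − 1, so Z = 47.
Z = 47 is silver, so the species is Ag-109.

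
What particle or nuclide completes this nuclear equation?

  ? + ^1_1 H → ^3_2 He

Conserve mass number: A + 1 = 3, so A = 2.
Conserve atomic number: Z + 1 = 2, so Z = 1.
A = 2 and Z = 1 is ^2_1 H — a deuteron.

deuteron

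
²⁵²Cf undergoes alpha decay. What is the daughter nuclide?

Cm-248

Alpha decay: mass number changes by -4, atomic number by -2.
A: 252 − 4 = 248; Z: 98 − 2 = 96.
Z = 96 is curium, so the daughter is ²⁴⁸Cm.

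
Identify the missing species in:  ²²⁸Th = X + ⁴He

Ra-224

Conserve mass number: 228 = A + 4, so A = 224.
Conserve atomic number: 90 = Z + 2, so Z = 88.
Z = 88 is radium, so the species is ²²⁴Ra.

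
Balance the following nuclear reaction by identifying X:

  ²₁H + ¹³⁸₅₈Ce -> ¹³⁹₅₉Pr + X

Conserve mass number: 2 + 138 = 139 + A, so A = 1.
Conserve atomic number: 1 + 58 = 59 + Z, so Z = 0.
A = 1 and Z = 0 is ¹₀n — a neutron.

neutron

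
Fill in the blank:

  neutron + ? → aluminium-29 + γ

Al-28

Conserve mass number: 1 + A = 29 + 0, so A = 28.
Conserve atomic number: 0 + Z = 13 + 0, so Z = 13.
Z = 13 is aluminium, so the species is aluminium-28.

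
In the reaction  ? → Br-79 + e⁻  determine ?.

Conserve mass number: A = 79 + 0, so A = 79.
Conserve atomic number: Z = 35 − 1, so Z = 34.
Z = 34 is selenium, so the species is Se-79.

Se-79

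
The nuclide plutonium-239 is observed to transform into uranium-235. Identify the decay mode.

alpha decay

ΔA = 235 − 239 = -4; ΔZ = 92 − 94 = -2.
A drops by 4 and Z drops by 2 — the signature of alpha emission.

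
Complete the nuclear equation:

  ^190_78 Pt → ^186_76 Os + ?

Conserve mass number: 190 = 186 + A, so A = 4.
Conserve atomic number: 78 = 76 + Z, so Z = 2.
A = 4 and Z = 2 is ^4_2 He — an alpha particle.

alpha particle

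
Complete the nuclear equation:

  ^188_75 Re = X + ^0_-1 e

Os-188

Conserve mass number: 188 = A + 0, so A = 188.
Conserve atomic number: 75 = Z − 1, so Z = 76.
Z = 76 is osmium, so the species is ^188_76 Os.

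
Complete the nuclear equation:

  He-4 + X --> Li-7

Conserve mass number: 4 + A = 7, so A = 3.
Conserve atomic number: 2 + Z = 3, so Z = 1.
A = 3 and Z = 1 is H-3 — a triton.

triton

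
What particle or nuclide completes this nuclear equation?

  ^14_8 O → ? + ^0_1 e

Conserve mass number: 14 = A + 0, so A = 14.
Conserve atomic number: 8 = Z + 1, so Z = 7.
Z = 7 is nitrogen, so the species is ^14_7 N.

N-14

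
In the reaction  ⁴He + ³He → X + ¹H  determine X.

Li-6

Conserve mass number: 4 + 3 = A + 1, so A = 6.
Conserve atomic number: 2 + 2 = Z + 1, so Z = 3.
Z = 3 is lithium, so the species is ⁶Li.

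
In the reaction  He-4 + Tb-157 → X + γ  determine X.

Conserve mass number: 4 + 157 = A + 0, so A = 161.
Conserve atomic number: 2 + 65 = Z + 0, so Z = 67.
Z = 67 is holmium, so the species is Ho-161.

Ho-161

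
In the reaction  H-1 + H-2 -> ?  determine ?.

Conserve mass number: 1 + 2 = A, so A = 3.
Conserve atomic number: 1 + 1 = Z, so Z = 2.
Z = 2 is helium, so the species is He-3.

He-3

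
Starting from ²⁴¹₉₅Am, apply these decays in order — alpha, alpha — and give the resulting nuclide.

Pa-233

Start: (A, Z) = (241, 95).
After α: (237, 93).
After α: (233, 91).
Z = 91 is protactinium.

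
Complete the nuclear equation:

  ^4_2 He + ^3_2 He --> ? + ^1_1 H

Conserve mass number: 4 + 3 = A + 1, so A = 6.
Conserve atomic number: 2 + 2 = Z + 1, so Z = 3.
Z = 3 is lithium, so the species is ^6_3 Li.

Li-6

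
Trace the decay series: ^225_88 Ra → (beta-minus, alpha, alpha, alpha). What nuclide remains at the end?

Bi-213

Start: (A, Z) = (225, 88).
After β⁻: (225, 89).
After α: (221, 87).
After α: (217, 85).
After α: (213, 83).
Z = 83 is bismuth.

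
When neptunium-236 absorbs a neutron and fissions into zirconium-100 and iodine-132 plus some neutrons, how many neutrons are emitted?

Conserve mass number: 237 = 100 + 132 + k, so k = 237 − 232 = 5.
Check atomic number: 93 = 40 + 53 + 0 = 93. ✓

5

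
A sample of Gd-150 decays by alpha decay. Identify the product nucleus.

Alpha decay: mass number changes by -4, atomic number by -2.
A: 150 − 4 = 146; Z: 64 − 2 = 62.
Z = 62 is samarium, so the daughter is Sm-146.

Sm-146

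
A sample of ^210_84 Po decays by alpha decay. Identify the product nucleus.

Pb-206

Alpha decay: mass number changes by -4, atomic number by -2.
A: 210 − 4 = 206; Z: 84 − 2 = 82.
Z = 82 is lead, so the daughter is ^206_82 Pb.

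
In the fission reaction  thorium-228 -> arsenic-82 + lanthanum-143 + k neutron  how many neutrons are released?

Conserve mass number: 228 = 82 + 143 + k, so k = 228 − 225 = 3.
Check atomic number: 90 = 33 + 57 + 0 = 90. ✓

3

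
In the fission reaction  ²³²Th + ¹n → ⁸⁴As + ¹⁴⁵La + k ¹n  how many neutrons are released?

Conserve mass number: 233 = 84 + 145 + k, so k = 233 − 229 = 4.
Check atomic number: 90 = 33 + 57 + 0 = 90. ✓

4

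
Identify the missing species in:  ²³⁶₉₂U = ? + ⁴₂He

Th-232

Conserve mass number: 236 = A + 4, so A = 232.
Conserve atomic number: 92 = Z + 2, so Z = 90.
Z = 90 is thorium, so the species is ²³²₉₀Th.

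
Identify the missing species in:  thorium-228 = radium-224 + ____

Conserve mass number: 228 = 224 + A, so A = 4.
Conserve atomic number: 90 = 88 + Z, so Z = 2.
A = 4 and Z = 2 is helium-4 — an alpha particle.

alpha particle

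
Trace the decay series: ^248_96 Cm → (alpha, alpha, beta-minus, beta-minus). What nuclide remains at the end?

Start: (A, Z) = (248, 96).
After α: (244, 94).
After α: (240, 92).
After β⁻: (240, 93).
After β⁻: (240, 94).
Z = 94 is plutonium.

Pu-240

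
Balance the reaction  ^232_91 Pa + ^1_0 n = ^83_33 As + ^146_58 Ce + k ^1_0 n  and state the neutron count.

4

Conserve mass number: 233 = 83 + 146 + k, so k = 233 − 229 = 4.
Check atomic number: 91 = 33 + 58 + 0 = 91. ✓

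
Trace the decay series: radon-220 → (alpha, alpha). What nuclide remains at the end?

Pb-212

Start: (A, Z) = (220, 86).
After α: (216, 84).
After α: (212, 82).
Z = 82 is lead.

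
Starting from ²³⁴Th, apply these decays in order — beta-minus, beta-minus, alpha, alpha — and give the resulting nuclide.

Ra-226

Start: (A, Z) = (234, 90).
After β⁻: (234, 91).
After β⁻: (234, 92).
After α: (230, 90).
After α: (226, 88).
Z = 88 is radium.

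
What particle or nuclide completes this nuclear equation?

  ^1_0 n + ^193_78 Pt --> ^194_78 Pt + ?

Conserve mass number: 1 + 193 = 194 + A, so A = 0.
Conserve atomic number: 0 + 78 = 78 + Z, so Z = 0.
A = 0 and Z = 0 is ^0_0 γ — a gamma ray.

gamma ray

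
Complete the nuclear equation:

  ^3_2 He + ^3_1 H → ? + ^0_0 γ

Li-6

Conserve mass number: 3 + 3 = A + 0, so A = 6.
Conserve atomic number: 2 + 1 = Z + 0, so Z = 3.
Z = 3 is lithium, so the species is ^6_3 Li.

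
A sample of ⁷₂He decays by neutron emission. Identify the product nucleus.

Neutron emission: mass number changes by -1, atomic number by +0.
A: 7 − 1 = 6; Z: 2 = 2.
Z = 2 is helium, so the daughter is ⁶₂He.

He-6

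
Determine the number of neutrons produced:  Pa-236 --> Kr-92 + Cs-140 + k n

4

Conserve mass number: 236 = 92 + 140 + k, so k = 236 − 232 = 4.
Check atomic number: 91 = 36 + 55 + 0 = 91. ✓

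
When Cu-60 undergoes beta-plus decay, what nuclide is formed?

Beta-plus decay: mass number changes by +0, atomic number by -1.
A: 60 = 60; Z: 29 − 1 = 28.
Z = 28 is nickel, so the daughter is Ni-60.

Ni-60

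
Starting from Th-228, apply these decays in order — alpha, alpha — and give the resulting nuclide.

Start: (A, Z) = (228, 90).
After α: (224, 88).
After α: (220, 86).
Z = 86 is radon.

Rn-220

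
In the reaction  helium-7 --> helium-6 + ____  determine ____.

Conserve mass number: 7 = 6 + A, so A = 1.
Conserve atomic number: 2 = 2 + Z, so Z = 0.
A = 1 and Z = 0 is neutron — a neutron.

neutron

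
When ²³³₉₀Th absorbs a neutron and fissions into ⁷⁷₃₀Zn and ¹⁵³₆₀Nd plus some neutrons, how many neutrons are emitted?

4

Conserve mass number: 234 = 77 + 153 + k, so k = 234 − 230 = 4.
Check atomic number: 90 = 30 + 60 + 0 = 90. ✓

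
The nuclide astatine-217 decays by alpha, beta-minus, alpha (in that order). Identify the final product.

Pb-209

Start: (A, Z) = (217, 85).
After α: (213, 83).
After β⁻: (213, 84).
After α: (209, 82).
Z = 82 is lead.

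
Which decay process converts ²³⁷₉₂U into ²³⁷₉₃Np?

ΔA = 237 − 237 = 0; ΔZ = 93 − 92 = +1.
A is unchanged and Z rises by 1 — a neutron has become a proton (β⁻ decay).

beta-minus decay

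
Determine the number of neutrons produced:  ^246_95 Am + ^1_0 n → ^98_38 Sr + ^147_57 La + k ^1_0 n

2

Conserve mass number: 247 = 98 + 147 + k, so k = 247 − 245 = 2.
Check atomic number: 95 = 38 + 57 + 0 = 95. ✓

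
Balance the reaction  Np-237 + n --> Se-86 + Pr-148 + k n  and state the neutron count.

Conserve mass number: 238 = 86 + 148 + k, so k = 238 − 234 = 4.
Check atomic number: 93 = 34 + 59 + 0 = 93. ✓

4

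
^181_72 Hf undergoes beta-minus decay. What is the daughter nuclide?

Ta-181

Beta-minus decay: mass number changes by +0, atomic number by +1.
A: 181 = 181; Z: 72 + 1 = 73.
Z = 73 is tantalum, so the daughter is ^181_73 Ta.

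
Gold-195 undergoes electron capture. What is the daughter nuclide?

Pt-195

Electron capture: mass number changes by +0, atomic number by -1.
A: 195 = 195; Z: 79 − 1 = 78.
Z = 78 is platinum, so the daughter is platinum-195.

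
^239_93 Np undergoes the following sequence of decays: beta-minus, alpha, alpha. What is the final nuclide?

Start: (A, Z) = (239, 93).
After β⁻: (239, 94).
After α: (235, 92).
After α: (231, 90).
Z = 90 is thorium.

Th-231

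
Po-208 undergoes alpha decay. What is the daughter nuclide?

Alpha decay: mass number changes by -4, atomic number by -2.
A: 208 − 4 = 204; Z: 84 − 2 = 82.
Z = 82 is lead, so the daughter is Pb-204.

Pb-204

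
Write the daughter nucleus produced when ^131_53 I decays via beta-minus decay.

Xe-131

Beta-minus decay: mass number changes by +0, atomic number by +1.
A: 131 = 131; Z: 53 + 1 = 54.
Z = 54 is xenon, so the daughter is ^131_54 Xe.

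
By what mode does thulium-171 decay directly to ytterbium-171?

beta-minus decay

ΔA = 171 − 171 = 0; ΔZ = 70 − 69 = +1.
A is unchanged and Z rises by 1 — a neutron has become a proton (β⁻ decay).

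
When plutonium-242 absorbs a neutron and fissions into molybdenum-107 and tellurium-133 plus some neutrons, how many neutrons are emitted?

Conserve mass number: 243 = 107 + 133 + k, so k = 243 − 240 = 3.
Check atomic number: 94 = 42 + 52 + 0 = 94. ✓

3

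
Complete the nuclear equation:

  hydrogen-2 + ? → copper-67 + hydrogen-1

Cu-66

Conserve mass number: 2 + A = 67 + 1, so A = 66.
Conserve atomic number: 1 + Z = 29 + 1, so Z = 29.
Z = 29 is copper, so the species is copper-66.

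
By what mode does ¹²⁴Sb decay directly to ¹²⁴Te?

beta-minus decay

ΔA = 124 − 124 = 0; ΔZ = 52 − 51 = +1.
A is unchanged and Z rises by 1 — a neutron has become a proton (β⁻ decay).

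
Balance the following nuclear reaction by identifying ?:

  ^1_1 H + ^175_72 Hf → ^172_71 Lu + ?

Conserve mass number: 1 + 175 = 172 + A, so A = 4.
Conserve atomic number: 1 + 72 = 71 + Z, so Z = 2.
A = 4 and Z = 2 is ^4_2 He — an alpha particle.

alpha particle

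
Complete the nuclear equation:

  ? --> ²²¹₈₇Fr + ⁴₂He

Ac-225

Conserve mass number: A = 221 + 4, so A = 225.
Conserve atomic number: Z = 87 + 2, so Z = 89.
Z = 89 is actinium, so the species is ²²⁵₈₉Ac.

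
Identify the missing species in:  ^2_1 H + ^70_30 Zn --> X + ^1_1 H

Zn-71

Conserve mass number: 2 + 70 = A + 1, so A = 71.
Conserve atomic number: 1 + 30 = Z + 1, so Z = 30.
Z = 30 is zinc, so the species is ^71_30 Zn.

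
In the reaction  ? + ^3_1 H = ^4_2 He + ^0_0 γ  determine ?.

proton

Conserve mass number: A + 3 = 4 + 0, so A = 1.
Conserve atomic number: Z + 1 = 2 + 0, so Z = 1.
A = 1 and Z = 1 is ^1_1 H — a proton.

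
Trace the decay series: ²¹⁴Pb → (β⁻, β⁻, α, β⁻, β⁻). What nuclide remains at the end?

Po-210

Start: (A, Z) = (214, 82).
After β⁻: (214, 83).
After β⁻: (214, 84).
After α: (210, 82).
After β⁻: (210, 83).
After β⁻: (210, 84).
Z = 84 is polonium.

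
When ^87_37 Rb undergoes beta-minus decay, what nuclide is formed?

Beta-minus decay: mass number changes by +0, atomic number by +1.
A: 87 = 87; Z: 37 + 1 = 38.
Z = 38 is strontium, so the daughter is ^87_38 Sr.

Sr-87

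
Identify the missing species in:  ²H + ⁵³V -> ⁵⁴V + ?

Conserve mass number: 2 + 53 = 54 + A, so A = 1.
Conserve atomic number: 1 + 23 = 23 + Z, so Z = 1.
A = 1 and Z = 1 is ¹H — a proton.

proton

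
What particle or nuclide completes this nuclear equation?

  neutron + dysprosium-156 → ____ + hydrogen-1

Tb-156

Conserve mass number: 1 + 156 = A + 1, so A = 156.
Conserve atomic number: 0 + 66 = Z + 1, so Z = 65.
Z = 65 is terbium, so the species is terbium-156.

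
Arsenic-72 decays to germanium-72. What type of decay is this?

beta-plus decay or electron capture

ΔA = 72 − 72 = 0; ΔZ = 32 − 33 = -1.
A is unchanged and Z drops by 1 — a proton has become a neutron (β⁺ emission or electron capture).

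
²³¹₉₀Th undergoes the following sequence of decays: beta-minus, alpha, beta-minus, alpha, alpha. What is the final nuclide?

Start: (A, Z) = (231, 90).
After β⁻: (231, 91).
After α: (227, 89).
After β⁻: (227, 90).
After α: (223, 88).
After α: (219, 86).
Z = 86 is radon.

Rn-219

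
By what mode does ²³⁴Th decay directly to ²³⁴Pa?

beta-minus decay

ΔA = 234 − 234 = 0; ΔZ = 91 − 90 = +1.
A is unchanged and Z rises by 1 — a neutron has become a proton (β⁻ decay).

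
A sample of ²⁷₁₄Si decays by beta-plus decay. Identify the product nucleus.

Beta-plus decay: mass number changes by +0, atomic number by -1.
A: 27 = 27; Z: 14 − 1 = 13.
Z = 13 is aluminium, so the daughter is ²⁷₁₃Al.

Al-27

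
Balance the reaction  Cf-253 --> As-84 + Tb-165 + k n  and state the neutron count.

Conserve mass number: 253 = 84 + 165 + k, so k = 253 − 249 = 4.
Check atomic number: 98 = 33 + 65 + 0 = 98. ✓

4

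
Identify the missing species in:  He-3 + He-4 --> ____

Conserve mass number: 3 + 4 = A, so A = 7.
Conserve atomic number: 2 + 2 = Z, so Z = 4.
Z = 4 is beryllium, so the species is Be-7.

Be-7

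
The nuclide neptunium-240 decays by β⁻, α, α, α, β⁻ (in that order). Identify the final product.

Start: (A, Z) = (240, 93).
After β⁻: (240, 94).
After α: (236, 92).
After α: (232, 90).
After α: (228, 88).
After β⁻: (228, 89).
Z = 89 is actinium.

Ac-228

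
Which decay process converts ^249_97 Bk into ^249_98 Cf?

beta-minus decay

ΔA = 249 − 249 = 0; ΔZ = 98 − 97 = +1.
A is unchanged and Z rises by 1 — a neutron has become a proton (β⁻ decay).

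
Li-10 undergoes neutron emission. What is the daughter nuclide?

Li-9

Neutron emission: mass number changes by -1, atomic number by +0.
A: 10 − 1 = 9; Z: 3 = 3.
Z = 3 is lithium, so the daughter is Li-9.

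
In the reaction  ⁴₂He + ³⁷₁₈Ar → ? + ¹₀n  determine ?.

Conserve mass number: 4 + 37 = A + 1, so A = 40.
Conserve atomic number: 2 + 18 = Z + 0, so Z = 20.
Z = 20 is calcium, so the species is ⁴⁰₂₀Ca.

Ca-40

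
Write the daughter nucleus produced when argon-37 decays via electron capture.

Electron capture: mass number changes by +0, atomic number by -1.
A: 37 = 37; Z: 18 − 1 = 17.
Z = 17 is chlorine, so the daughter is chlorine-37.

Cl-37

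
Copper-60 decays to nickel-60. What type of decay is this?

beta-plus decay or electron capture

ΔA = 60 − 60 = 0; ΔZ = 28 − 29 = -1.
A is unchanged and Z drops by 1 — a proton has become a neutron (β⁺ emission or electron capture).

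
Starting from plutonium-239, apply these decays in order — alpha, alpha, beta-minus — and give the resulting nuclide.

Pa-231

Start: (A, Z) = (239, 94).
After α: (235, 92).
After α: (231, 90).
After β⁻: (231, 91).
Z = 91 is protactinium.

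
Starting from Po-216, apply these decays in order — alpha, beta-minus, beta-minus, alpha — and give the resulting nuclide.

Pb-208

Start: (A, Z) = (216, 84).
After α: (212, 82).
After β⁻: (212, 83).
After β⁻: (212, 84).
After α: (208, 82).
Z = 82 is lead.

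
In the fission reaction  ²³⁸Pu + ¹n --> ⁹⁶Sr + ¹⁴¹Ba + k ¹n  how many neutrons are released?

Conserve mass number: 239 = 96 + 141 + k, so k = 239 − 237 = 2.
Check atomic number: 94 = 38 + 56 + 0 = 94. ✓

2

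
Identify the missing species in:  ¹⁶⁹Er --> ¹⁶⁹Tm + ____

beta-minus particle

Conserve mass number: 169 = 169 + A, so A = 0.
Conserve atomic number: 68 = 69 + Z, so Z = -1.
A = 0 and Z = -1 is e⁻ — a beta-minus particle.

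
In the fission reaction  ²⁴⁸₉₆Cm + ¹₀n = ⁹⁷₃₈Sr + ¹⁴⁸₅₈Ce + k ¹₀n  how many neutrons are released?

Conserve mass number: 249 = 97 + 148 + k, so k = 249 − 245 = 4.
Check atomic number: 96 = 38 + 58 + 0 = 96. ✓

4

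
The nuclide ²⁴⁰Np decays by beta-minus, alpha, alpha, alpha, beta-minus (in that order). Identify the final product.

Start: (A, Z) = (240, 93).
After β⁻: (240, 94).
After α: (236, 92).
After α: (232, 90).
After α: (228, 88).
After β⁻: (228, 89).
Z = 89 is actinium.

Ac-228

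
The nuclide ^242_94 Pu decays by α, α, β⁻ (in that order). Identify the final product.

Pa-234

Start: (A, Z) = (242, 94).
After α: (238, 92).
After α: (234, 90).
After β⁻: (234, 91).
Z = 91 is protactinium.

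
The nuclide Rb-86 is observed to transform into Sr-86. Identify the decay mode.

beta-minus decay

ΔA = 86 − 86 = 0; ΔZ = 38 − 37 = +1.
A is unchanged and Z rises by 1 — a neutron has become a proton (β⁻ decay).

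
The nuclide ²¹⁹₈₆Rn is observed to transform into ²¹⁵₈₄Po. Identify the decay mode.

ΔA = 215 − 219 = -4; ΔZ = 84 − 86 = -2.
A drops by 4 and Z drops by 2 — the signature of alpha emission.

alpha decay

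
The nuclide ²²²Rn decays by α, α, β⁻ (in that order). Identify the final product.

Bi-214

Start: (A, Z) = (222, 86).
After α: (218, 84).
After α: (214, 82).
After β⁻: (214, 83).
Z = 83 is bismuth.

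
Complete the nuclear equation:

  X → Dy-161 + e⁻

Conserve mass number: A = 161 + 0, so A = 161.
Conserve atomic number: Z = 66 − 1, so Z = 65.
Z = 65 is terbium, so the species is Tb-161.

Tb-161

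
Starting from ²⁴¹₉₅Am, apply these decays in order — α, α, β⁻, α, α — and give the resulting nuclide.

Start: (A, Z) = (241, 95).
After α: (237, 93).
After α: (233, 91).
After β⁻: (233, 92).
After α: (229, 90).
After α: (225, 88).
Z = 88 is radium.

Ra-225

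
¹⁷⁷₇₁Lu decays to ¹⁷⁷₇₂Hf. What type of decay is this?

beta-minus decay

ΔA = 177 − 177 = 0; ΔZ = 72 − 71 = +1.
A is unchanged and Z rises by 1 — a neutron has become a proton (β⁻ decay).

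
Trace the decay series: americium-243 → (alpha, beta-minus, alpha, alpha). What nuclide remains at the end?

Start: (A, Z) = (243, 95).
After α: (239, 93).
After β⁻: (239, 94).
After α: (235, 92).
After α: (231, 90).
Z = 90 is thorium.

Th-231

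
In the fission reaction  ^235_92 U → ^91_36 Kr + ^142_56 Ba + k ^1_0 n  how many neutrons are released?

Conserve mass number: 235 = 91 + 142 + k, so k = 235 − 233 = 2.
Check atomic number: 92 = 36 + 56 + 0 = 92. ✓

2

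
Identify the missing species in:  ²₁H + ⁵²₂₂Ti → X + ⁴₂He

Sc-50

Conserve mass number: 2 + 52 = A + 4, so A = 50.
Conserve atomic number: 1 + 22 = Z + 2, so Z = 21.
Z = 21 is scandium, so the species is ⁵⁰₂₁Sc.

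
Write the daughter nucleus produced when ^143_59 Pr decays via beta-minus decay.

Beta-minus decay: mass number changes by +0, atomic number by +1.
A: 143 = 143; Z: 59 + 1 = 60.
Z = 60 is neodymium, so the daughter is ^143_60 Nd.

Nd-143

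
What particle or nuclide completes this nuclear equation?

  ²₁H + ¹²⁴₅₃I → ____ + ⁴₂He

Conserve mass number: 2 + 124 = A + 4, so A = 122.
Conserve atomic number: 1 + 53 = Z + 2, so Z = 52.
Z = 52 is tellurium, so the species is ¹²²₅₂Te.

Te-122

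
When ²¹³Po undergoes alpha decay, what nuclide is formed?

Pb-209

Alpha decay: mass number changes by -4, atomic number by -2.
A: 213 − 4 = 209; Z: 84 − 2 = 82.
Z = 82 is lead, so the daughter is ²⁰⁹Pb.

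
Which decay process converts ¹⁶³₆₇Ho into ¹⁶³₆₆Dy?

beta-plus decay or electron capture

ΔA = 163 − 163 = 0; ΔZ = 66 − 67 = -1.
A is unchanged and Z drops by 1 — a proton has become a neutron (β⁺ emission or electron capture).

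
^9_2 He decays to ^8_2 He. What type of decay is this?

neutron emission

ΔA = 8 − 9 = -1; ΔZ = 2 − 2 = +0.
A drops by 1 with Z unchanged — a neutron was emitted.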